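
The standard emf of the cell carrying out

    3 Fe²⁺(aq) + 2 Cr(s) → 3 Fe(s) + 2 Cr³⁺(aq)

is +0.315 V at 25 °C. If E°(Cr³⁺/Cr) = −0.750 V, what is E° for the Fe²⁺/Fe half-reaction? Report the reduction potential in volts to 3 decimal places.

In the reaction as written the Fe²⁺/Fe couple is reduced (cathode) and Cr³⁺/Cr is oxidized (anode), so E°cell = E°(Fe²⁺/Fe) − E°(Cr³⁺/Cr).
E°(Fe²⁺/Fe) = E°cell + E°(anode) = +0.315 + (−0.750) = −0.435 V.

−0.435 V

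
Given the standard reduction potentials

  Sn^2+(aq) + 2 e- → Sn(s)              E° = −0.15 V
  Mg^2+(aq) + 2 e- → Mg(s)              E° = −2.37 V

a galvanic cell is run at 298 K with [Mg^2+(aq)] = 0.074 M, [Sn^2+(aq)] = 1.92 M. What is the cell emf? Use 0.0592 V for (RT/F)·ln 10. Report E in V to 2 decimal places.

Since E°(Sn²⁺/Sn) > E°(Mg²⁺/Mg), Sn²⁺/Sn serves as the cathode.
E°cell = E°cat − E°an = −0.15 − (−2.37) = +2.22 V; n = 2.
Balancing gives Sn^2+(aq) + Mg(s) → Sn(s) + Mg^2+(aq); hence Q = [Mg^2+(aq)] / [Sn^2+(aq)] = 0.0385 (log Q = −1.414).
Applying E = E° − (RT ln10/nF)·log Q gives +2.22 − (0.0592/2)(−1.414) = +2.26 V.

+2.26 V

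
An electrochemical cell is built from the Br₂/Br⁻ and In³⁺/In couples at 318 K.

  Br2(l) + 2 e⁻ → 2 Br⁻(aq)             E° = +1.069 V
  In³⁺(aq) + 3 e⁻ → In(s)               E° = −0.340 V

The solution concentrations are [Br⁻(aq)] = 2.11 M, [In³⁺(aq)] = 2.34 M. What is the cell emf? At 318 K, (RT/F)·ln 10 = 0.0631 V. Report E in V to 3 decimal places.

+1.381 V

The Br₂/Br⁻ couple has the more positive E°, so it is the cathode; In³⁺/In is the anode.
The standard potential is +1.069 − (−0.340) = +1.409 V and the balanced reaction transfers n = 6 electrons.
The balanced reaction is 3 Br2(l) + 2 In(s) → 6 Br⁻(aq) + 2 In³⁺(aq), so Q = [Br⁻(aq)]^6·[In³⁺(aq)]^2 = 483 and log Q = 2.684.
E = E° − (0.0631/n)·log Q = +1.409 − (0.0631/6)(2.684) = +1.381 V.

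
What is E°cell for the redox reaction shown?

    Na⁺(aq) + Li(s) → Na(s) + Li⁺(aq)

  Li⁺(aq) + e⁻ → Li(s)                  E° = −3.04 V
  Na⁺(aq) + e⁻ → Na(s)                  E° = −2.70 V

Na⁺(aq) gains electrons, so the Na⁺/Na couple is the cathode; the Li⁺/Li couple is the anode.
E°cell = E°(cathode) − E°(anode) = −2.70 − (−3.04) = +0.34 V.

+0.34 V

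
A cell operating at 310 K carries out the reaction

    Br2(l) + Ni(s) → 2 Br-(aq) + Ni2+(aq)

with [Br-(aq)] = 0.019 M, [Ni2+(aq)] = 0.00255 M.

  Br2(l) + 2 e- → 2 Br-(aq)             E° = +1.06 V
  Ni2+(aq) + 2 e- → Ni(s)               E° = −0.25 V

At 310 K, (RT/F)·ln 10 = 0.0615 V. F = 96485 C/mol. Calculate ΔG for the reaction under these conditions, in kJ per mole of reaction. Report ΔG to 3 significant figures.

The standard cell potential is +1.06 − (−0.25) = +1.31 V, with n = 2 electrons in the balanced equation.
Here Q = [Br-(aq)]^2·[Ni2+(aq)] = 9.21×10^−7 (log Q = −6.036), giving E = +1.31 − (0.0615/2)·(−6.036) = +1.4956 V.
Finally ΔG = −nFE = −(2)(96485 C/mol)(+1.4956 V) = −289 kJ/mol.

−289 kJ/mol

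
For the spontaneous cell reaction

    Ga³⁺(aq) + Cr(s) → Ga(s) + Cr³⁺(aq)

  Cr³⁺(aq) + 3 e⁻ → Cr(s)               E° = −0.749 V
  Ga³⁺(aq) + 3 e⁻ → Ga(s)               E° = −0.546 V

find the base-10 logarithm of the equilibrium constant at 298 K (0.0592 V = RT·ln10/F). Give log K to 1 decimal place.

The Ga³⁺/Ga couple is reduced (cathode); E°cell = −0.546 − (−0.749) = +0.203 V with n = 3.
At equilibrium E = 0, so log K = nE°cell / 0.0592 = (3)(+0.203) / 0.0592 = 10.3.

log K = 10.3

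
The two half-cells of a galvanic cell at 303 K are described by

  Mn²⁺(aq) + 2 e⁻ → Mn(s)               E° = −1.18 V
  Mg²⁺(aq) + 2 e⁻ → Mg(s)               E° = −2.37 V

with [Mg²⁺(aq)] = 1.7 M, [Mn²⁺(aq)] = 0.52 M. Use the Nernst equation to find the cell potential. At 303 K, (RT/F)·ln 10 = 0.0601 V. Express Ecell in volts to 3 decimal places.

Since E°(Mn²⁺/Mn) > E°(Mg²⁺/Mg), Mn²⁺/Mn serves as the cathode.
E°cell = E°cat − E°an = −1.18 − (−2.37) = +1.19 V; n = 2.
The balanced reaction is Mn²⁺(aq) + Mg(s) → Mn(s) + Mg²⁺(aq), so Q = [Mg²⁺(aq)] / [Mn²⁺(aq)] = 3.27 and log Q = 0.514.
By the Nernst equation, E = +1.19 − (0.0601/2)·(0.514) = +1.175 V.

+1.175 V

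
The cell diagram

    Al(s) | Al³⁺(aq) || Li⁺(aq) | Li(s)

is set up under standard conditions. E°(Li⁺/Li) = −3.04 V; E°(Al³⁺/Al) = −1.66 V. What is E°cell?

By convention the left-hand electrode in cell notation is the anode (oxidation) and the right-hand electrode is the cathode (reduction).
E°cell = E°(right) − E°(left) = −3.04 − (−1.66) = −1.38 V.
The negative sign shows that, as written, the cell would require an external voltage to drive the reaction.

−1.38 V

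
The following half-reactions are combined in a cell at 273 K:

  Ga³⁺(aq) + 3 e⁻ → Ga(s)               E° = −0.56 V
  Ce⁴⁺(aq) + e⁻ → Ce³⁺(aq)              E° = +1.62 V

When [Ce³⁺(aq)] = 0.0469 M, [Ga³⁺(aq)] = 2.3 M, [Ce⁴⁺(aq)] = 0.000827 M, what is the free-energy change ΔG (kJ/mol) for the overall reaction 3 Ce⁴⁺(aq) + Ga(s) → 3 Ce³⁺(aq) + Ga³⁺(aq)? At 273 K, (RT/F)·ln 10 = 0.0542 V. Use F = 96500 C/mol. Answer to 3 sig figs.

The standard cell potential is +1.62 − (−0.56) = +2.18 V, with n = 3 electrons in the balanced equation.
Q = ([Ce³⁺(aq)]^3·[Ga³⁺(aq)]) / [Ce⁴⁺(aq)]^3 = 4.19×10^5, so log Q = 5.623 and E = +2.18 − (0.0542/3)(5.623) = +2.0784 V.
ΔG = −nFE = −(3)(96500)(+2.0784) J/mol = −602 kJ/mol.

−602 kJ/mol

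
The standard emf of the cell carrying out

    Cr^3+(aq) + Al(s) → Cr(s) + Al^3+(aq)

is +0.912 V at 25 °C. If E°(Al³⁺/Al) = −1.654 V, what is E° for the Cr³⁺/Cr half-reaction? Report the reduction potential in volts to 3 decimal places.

In the reaction as written the Cr³⁺/Cr couple is reduced (cathode) and Al³⁺/Al is oxidized (anode), so E°cell = E°(Cr³⁺/Cr) − E°(Al³⁺/Al).
E°(Cr³⁺/Cr) = E°cell + E°(anode) = +0.912 + (−1.654) = −0.742 V.

−0.742 V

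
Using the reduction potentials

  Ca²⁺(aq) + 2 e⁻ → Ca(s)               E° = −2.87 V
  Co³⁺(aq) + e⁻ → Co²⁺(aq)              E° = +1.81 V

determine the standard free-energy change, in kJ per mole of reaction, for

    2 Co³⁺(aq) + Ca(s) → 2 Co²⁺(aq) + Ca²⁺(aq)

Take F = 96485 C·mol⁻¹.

−903 kJ/mol

In the reaction as written Co³⁺(aq) is reduced, so the Co³⁺/Co²⁺ couple is the cathode and Ca²⁺/Ca is the anode.
E°cell = +1.81 − (−2.87) = +4.68 V; balancing electrons gives n = 2.
ΔG° = −nFE°cell = −(2)(96485)(+4.68) J/mol = −903 kJ/mol.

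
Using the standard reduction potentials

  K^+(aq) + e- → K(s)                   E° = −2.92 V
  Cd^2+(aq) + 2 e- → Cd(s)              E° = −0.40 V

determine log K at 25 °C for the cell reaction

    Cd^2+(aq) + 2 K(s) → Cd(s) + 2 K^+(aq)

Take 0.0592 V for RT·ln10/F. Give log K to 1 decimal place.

log K = 85.1

The Cd²⁺/Cd couple is reduced (cathode); E°cell = −0.40 − (−2.92) = +2.52 V with n = 2.
At equilibrium E = 0, so log K = nE°cell / 0.0592 = (2)(+2.52) / 0.0592 = 85.1.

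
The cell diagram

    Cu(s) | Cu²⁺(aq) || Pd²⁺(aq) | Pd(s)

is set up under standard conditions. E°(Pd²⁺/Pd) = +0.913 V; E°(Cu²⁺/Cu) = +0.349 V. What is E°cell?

By convention the left-hand electrode in cell notation is the anode (oxidation) and the right-hand electrode is the cathode (reduction).
E°cell = E°(right) − E°(left) = +0.913 − (+0.349) = +0.564 V.

+0.564 V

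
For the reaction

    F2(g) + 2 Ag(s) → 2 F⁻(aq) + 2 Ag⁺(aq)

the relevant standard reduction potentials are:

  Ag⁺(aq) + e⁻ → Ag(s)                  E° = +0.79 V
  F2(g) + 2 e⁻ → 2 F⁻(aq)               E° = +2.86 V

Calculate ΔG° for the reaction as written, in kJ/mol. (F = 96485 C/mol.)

−399 kJ/mol

In the reaction as written F2(g) is reduced, so the F₂/F⁻ couple is the cathode and Ag⁺/Ag is the anode.
E°cell = +2.86 − (+0.79) = +2.07 V; balancing electrons gives n = 2.
ΔG° = −nFE°cell = −(2)(96485)(+2.07) J/mol = −399 kJ/mol.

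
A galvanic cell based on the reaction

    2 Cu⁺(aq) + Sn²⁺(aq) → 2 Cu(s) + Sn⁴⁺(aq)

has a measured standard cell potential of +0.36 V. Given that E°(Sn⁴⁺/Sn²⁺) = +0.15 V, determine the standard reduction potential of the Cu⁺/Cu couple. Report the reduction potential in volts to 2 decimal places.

+0.51 V

In the reaction as written the Cu⁺/Cu couple is reduced (cathode) and Sn⁴⁺/Sn²⁺ is oxidized (anode), so E°cell = E°(Cu⁺/Cu) − E°(Sn⁴⁺/Sn²⁺).
E°(Cu⁺/Cu) = E°cell + E°(anode) = +0.36 + (+0.15) = +0.51 V.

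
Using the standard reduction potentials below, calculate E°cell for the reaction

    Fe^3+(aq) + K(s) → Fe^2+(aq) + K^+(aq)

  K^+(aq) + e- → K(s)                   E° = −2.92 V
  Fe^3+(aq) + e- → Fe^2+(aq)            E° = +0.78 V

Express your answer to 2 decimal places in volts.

+3.70 V

In the reaction as written, Fe^3+(aq) is reduced (cathode) and K^+(aq) is produced by oxidation at the anode.
E°cell = E°(cathode) − E°(anode) = +0.78 − (−2.92) = +3.70 V.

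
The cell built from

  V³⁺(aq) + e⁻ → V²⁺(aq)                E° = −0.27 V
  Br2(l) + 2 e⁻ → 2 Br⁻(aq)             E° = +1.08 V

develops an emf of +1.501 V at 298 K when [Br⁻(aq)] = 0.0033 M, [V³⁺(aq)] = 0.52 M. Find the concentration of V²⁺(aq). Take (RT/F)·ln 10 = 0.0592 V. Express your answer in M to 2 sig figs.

0.61 M

The Br₂/Br⁻ couple has the larger reduction potential, so it is the cathode: E°cell = +1.08 − (−0.27) = +1.35 V and n = 2.
From the Nernst equation, log Q = n(E° − E)/0.0592 = 2·(+1.35 − (+1.501))/0.0592 = −5.101.
The balanced reaction is Br2(l) + 2 V²⁺(aq) → 2 Br⁻(aq) + 2 V³⁺(aq), so Q = ([Br⁻(aq)]^2·[V³⁺(aq)]^2) / [V²⁺(aq)]^2.
Solving for the unknown gives log [V²⁺(aq)] = −0.215, so [V²⁺(aq)] ≈ 0.61 M.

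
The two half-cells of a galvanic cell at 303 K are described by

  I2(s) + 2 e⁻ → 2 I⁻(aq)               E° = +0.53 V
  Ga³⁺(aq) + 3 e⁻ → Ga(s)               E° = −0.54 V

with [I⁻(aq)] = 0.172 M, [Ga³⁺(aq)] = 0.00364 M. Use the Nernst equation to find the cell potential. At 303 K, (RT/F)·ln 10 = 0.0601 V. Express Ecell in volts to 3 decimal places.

+1.165 V

Since E°(I₂/I⁻) > E°(Ga³⁺/Ga), I₂/I⁻ serves as the cathode.
E°cell = +0.53 − (−0.54) = +1.07 V, with n = 6 electrons transferred.
The balanced reaction is 3 I2(s) + 2 Ga(s) → 6 I⁻(aq) + 2 Ga³⁺(aq), so Q = [I⁻(aq)]^6·[Ga³⁺(aq)]^2 = 3.43×10^−10 and log Q = −9.465.
By the Nernst equation, E = +1.07 − (0.0601/6)·(−9.465) = +1.165 V.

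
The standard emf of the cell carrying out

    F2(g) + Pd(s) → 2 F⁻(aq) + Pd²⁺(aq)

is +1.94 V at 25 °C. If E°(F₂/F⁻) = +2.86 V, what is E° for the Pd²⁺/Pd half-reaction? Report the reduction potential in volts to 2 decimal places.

+0.92 V

In the reaction as written the F₂/F⁻ couple is reduced (cathode) and Pd²⁺/Pd is oxidized (anode), so E°cell = E°(F₂/F⁻) − E°(Pd²⁺/Pd).
E°(Pd²⁺/Pd) = E°(cathode) − E°cell = +2.86 − (+1.94) = +0.92 V.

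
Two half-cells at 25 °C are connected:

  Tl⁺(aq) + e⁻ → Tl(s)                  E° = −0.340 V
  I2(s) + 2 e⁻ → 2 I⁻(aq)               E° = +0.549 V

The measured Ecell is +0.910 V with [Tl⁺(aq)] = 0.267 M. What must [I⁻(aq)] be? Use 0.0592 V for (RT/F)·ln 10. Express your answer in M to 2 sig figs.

I₂/I⁻ is the cathode (higher E°); E°cell = +0.549 − (−0.340) = +0.889 V with n = 2.
Since E = E° − (0.0592/n)·log Q, log Q = n(E° − E)/0.0592 = −0.709.
The balanced reaction is I2(s) + 2 Tl(s) → 2 I⁻(aq) + 2 Tl⁺(aq), so Q = [I⁻(aq)]^2·[Tl⁺(aq)]^2.
Isolating [I⁻(aq)] in Q = 10^{−0.709} yields log [I⁻(aq)] = 0.219, i.e. 1.7 M.

1.7 M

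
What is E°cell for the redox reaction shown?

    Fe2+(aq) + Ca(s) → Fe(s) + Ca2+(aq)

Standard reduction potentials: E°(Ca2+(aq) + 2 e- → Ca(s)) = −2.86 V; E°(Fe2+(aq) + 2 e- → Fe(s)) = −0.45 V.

+2.41 V

In the reaction as written, Fe2+(aq) is reduced (cathode) and Ca2+(aq) is produced by oxidation at the anode.
E°cell = E°(cathode) − E°(anode) = −0.45 − (−2.86) = +2.41 V.
The positive value indicates the reaction is spontaneous as written.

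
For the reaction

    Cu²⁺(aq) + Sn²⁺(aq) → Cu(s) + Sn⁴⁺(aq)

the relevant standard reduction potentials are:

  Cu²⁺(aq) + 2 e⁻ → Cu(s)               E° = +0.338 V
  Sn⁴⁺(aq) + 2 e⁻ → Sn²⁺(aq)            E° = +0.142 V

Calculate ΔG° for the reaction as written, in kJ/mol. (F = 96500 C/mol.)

−37.8 kJ/mol

In the reaction as written Cu²⁺(aq) is reduced, so the Cu²⁺/Cu couple is the cathode and Sn⁴⁺/Sn²⁺ is the anode.
E°cell = +0.338 − (+0.142) = +0.196 V; balancing electrons gives n = 2.
ΔG° = −nFE°cell = −(2)(96500)(+0.196) J/mol = −37.8 kJ/mol.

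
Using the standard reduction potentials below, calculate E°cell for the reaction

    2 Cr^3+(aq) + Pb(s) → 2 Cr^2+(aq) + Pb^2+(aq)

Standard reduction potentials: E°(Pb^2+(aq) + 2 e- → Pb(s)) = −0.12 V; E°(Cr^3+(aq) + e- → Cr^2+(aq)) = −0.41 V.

Cr^3+(aq) gains electrons, so the Cr³⁺/Cr²⁺ couple is the cathode; the Pb²⁺/Pb couple is the anode.
E°cell = E°(cathode) − E°(anode) = −0.41 − (−0.12) = −0.29 V.
The negative E°cell means the reaction is non-spontaneous in the direction written.

−0.29 V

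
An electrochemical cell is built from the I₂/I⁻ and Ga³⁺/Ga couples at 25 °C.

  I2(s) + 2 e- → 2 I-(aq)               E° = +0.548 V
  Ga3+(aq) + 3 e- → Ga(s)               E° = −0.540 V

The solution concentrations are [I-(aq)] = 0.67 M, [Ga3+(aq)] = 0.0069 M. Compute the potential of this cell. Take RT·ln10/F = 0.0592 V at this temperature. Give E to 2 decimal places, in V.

+1.14 V

The I₂/I⁻ couple has the more positive E°, so it is the cathode; Ga³⁺/Ga is the anode.
E°cell = +0.548 − (−0.540) = +1.088 V, with n = 6 electrons transferred.
For the overall reaction 3 I2(s) + 2 Ga(s) → 6 I-(aq) + 2 Ga3+(aq), Q = [I-(aq)]^6·[Ga3+(aq)]^2 = 4.31×10^−6, giving log Q = −5.366.
Applying E = E° − (RT ln10/nF)·log Q gives +1.088 − (0.0592/6)(−5.366) = +1.14 V.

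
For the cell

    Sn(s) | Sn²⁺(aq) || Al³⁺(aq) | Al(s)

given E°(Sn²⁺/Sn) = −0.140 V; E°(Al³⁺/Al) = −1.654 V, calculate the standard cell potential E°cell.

By convention the left-hand electrode in cell notation is the anode (oxidation) and the right-hand electrode is the cathode (reduction).
E°cell = E°(right) − E°(left) = −1.654 − (−0.140) = −1.514 V.
The negative sign shows that, as written, the cell would require an external voltage to drive the reaction.

−1.514 V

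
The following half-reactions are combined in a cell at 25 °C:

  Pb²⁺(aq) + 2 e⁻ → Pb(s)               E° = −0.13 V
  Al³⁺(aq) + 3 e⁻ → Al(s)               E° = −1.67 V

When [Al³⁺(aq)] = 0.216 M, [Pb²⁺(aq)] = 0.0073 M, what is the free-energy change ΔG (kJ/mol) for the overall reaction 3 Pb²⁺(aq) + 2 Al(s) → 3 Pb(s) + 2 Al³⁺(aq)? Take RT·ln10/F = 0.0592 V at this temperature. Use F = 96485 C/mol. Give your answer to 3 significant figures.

−863 kJ/mol

With Pb²⁺/Pb reduced at the cathode, E°cell = −0.13 − (−1.67) = +1.54 V and n = 6.
Here Q = [Al³⁺(aq)]^2 / [Pb²⁺(aq)]^3 = 1.2×10^5 (log Q = 5.079), giving E = +1.54 − (0.0592/6)·(5.079) = +1.4899 V.
ΔG = −nFE = −(6)(96485)(+1.4899) J/mol = −863 kJ/mol.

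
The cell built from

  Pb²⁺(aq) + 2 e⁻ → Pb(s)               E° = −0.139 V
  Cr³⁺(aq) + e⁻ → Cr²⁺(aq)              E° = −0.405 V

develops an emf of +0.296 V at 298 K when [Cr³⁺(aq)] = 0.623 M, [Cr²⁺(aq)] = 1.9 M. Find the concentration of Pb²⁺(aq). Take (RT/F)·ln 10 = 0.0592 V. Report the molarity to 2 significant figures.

Pb²⁺/Pb is the cathode (higher E°); E°cell = −0.139 − (−0.405) = +0.266 V with n = 2.
From the Nernst equation, log Q = n(E° − E)/0.0592 = 2·(+0.266 − (+0.296))/0.0592 = −1.014.
Balancing electrons gives Pb²⁺(aq) + 2 Cr²⁺(aq) → Pb(s) + 2 Cr³⁺(aq); thus Q = [Cr³⁺(aq)]^2 / ([Pb²⁺(aq)]·[Cr²⁺(aq)]^2).
Solving for the unknown gives log [Pb²⁺(aq)] = 0.045, so [Pb²⁺(aq)] ≈ 1.1 M.

1.1 M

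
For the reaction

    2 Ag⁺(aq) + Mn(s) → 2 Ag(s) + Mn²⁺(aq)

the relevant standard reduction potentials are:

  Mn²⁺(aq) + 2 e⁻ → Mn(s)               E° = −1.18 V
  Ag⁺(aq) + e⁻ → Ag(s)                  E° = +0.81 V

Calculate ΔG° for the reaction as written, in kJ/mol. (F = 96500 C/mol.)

−384 kJ/mol

In the reaction as written Ag⁺(aq) is reduced, so the Ag⁺/Ag couple is the cathode and Mn²⁺/Mn is the anode.
E°cell = +0.81 − (−1.18) = +1.99 V; balancing electrons gives n = 2.
ΔG° = −nFE°cell = −(2)(96500)(+1.99) J/mol = −384 kJ/mol.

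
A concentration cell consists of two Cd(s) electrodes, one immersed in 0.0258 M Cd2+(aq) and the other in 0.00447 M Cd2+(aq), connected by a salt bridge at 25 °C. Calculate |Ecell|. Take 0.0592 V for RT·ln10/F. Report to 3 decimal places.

0.023 V

For a concentration cell E°cell = 0, since both electrodes use the same couple.
The compartment with the higher Cd2+(aq) concentration (0.0258 M) acts as the cathode; ions are reduced there and produced at the dilute (0.00447 M) anode.
With n = 2, Ecell = −(0.0592/2)·log([dilute]/[conc]) = −(0.0592/2)·log(0.00447/0.0258) = +0.023 V.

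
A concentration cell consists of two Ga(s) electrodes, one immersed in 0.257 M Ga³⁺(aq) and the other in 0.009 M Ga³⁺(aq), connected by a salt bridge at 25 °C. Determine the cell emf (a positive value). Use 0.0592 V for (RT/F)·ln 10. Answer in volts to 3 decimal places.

0.029 V

For a concentration cell E°cell = 0, since both electrodes use the same couple.
The compartment with the higher Ga³⁺(aq) concentration (0.257 M) acts as the cathode; ions are reduced there and produced at the dilute (0.009 M) anode.
With n = 3, Ecell = −(0.0592/3)·log([dilute]/[conc]) = −(0.0592/3)·log(0.009/0.257) = +0.029 V.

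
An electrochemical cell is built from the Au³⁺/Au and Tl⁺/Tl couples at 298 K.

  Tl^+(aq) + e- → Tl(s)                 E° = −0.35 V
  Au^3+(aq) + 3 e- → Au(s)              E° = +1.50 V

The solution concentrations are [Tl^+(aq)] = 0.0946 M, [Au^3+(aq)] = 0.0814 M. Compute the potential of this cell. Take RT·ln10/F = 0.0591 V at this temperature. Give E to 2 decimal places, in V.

+1.89 V

The Au³⁺/Au couple has the more positive E°, so it is the cathode; Tl⁺/Tl is the anode.
E°cell = +1.50 − (−0.35) = +1.85 V, with n = 3 electrons transferred.
The balanced reaction is Au^3+(aq) + 3 Tl(s) → Au(s) + 3 Tl^+(aq), so Q = [Tl^+(aq)]^3 / [Au^3+(aq)] = 0.0104 and log Q = −1.983.
E = E° − (0.0591/n)·log Q = +1.85 − (0.0591/3)(−1.983) = +1.89 V.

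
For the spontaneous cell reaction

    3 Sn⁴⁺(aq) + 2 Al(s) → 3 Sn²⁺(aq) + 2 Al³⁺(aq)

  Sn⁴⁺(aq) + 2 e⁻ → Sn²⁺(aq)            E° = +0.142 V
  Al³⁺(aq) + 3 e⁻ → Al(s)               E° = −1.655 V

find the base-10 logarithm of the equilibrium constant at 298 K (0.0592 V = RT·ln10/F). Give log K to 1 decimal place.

The Sn⁴⁺/Sn²⁺ couple is reduced (cathode); E°cell = +0.142 − (−1.655) = +1.797 V with n = 6.
At equilibrium E = 0, so log K = nE°cell / 0.0592 = (6)(+1.797) / 0.0592 = 182.1.

log K = 182.1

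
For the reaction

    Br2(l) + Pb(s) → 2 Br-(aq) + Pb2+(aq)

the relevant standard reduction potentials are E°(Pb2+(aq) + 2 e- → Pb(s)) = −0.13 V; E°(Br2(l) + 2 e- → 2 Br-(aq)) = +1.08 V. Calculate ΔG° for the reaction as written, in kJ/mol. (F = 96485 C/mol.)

−233 kJ/mol

In the reaction as written Br2(l) is reduced, so the Br₂/Br⁻ couple is the cathode and Pb²⁺/Pb is the anode.
E°cell = +1.08 − (−0.13) = +1.21 V; balancing electrons gives n = 2.
ΔG° = −nFE°cell = −(2)(96485)(+1.21) J/mol = −233 kJ/mol.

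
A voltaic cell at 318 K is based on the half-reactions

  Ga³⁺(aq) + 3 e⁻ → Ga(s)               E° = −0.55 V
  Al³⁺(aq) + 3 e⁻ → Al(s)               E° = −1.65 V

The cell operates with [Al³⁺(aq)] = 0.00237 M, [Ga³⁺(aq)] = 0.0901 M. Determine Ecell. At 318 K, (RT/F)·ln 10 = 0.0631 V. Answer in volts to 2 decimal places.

+1.13 V

Since E°(Ga³⁺/Ga) > E°(Al³⁺/Al), Ga³⁺/Ga serves as the cathode.
E°cell = E°cat − E°an = −0.55 − (−1.65) = +1.10 V; n = 3.
The balanced reaction is Ga³⁺(aq) + Al(s) → Ga(s) + Al³⁺(aq), so Q = [Al³⁺(aq)] / [Ga³⁺(aq)] = 0.0263 and log Q = −1.580.
By the Nernst equation, E = +1.10 − (0.0631/3)·(−1.580) = +1.13 V.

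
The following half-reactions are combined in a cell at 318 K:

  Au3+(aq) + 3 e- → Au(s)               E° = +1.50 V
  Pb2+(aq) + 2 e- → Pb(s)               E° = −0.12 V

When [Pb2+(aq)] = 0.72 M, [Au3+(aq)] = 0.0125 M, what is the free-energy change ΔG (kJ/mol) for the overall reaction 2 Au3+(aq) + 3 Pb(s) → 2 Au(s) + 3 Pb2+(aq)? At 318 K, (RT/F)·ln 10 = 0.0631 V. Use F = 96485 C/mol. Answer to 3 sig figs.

−917 kJ/mol

The standard cell potential is +1.50 − (−0.12) = +1.62 V, with n = 6 electrons in the balanced equation.
Q = [Pb2+(aq)]^3 / [Au3+(aq)]^2 = 2.39×10^3, so log Q = 3.378 and E = +1.62 − (0.0631/6)(3.378) = +1.5845 V.
Then ΔG = −nFE = −6 × 96485 × +1.5845 J/mol = −917 kJ/mol.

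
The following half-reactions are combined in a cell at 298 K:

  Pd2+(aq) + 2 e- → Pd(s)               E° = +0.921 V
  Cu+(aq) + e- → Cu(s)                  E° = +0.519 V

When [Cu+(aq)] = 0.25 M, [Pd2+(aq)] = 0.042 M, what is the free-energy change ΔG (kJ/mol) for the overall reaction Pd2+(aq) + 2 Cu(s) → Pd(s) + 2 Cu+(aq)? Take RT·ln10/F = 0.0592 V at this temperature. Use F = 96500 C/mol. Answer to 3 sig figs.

The standard cell potential is +0.921 − (+0.519) = +0.402 V, with n = 2 electrons in the balanced equation.
The reaction quotient is [Cu+(aq)]^2 / [Pd2+(aq)] = 1.49; by Nernst, E = +0.402 − (0.0592/2)(0.173) = +0.3969 V.
ΔG = −nFE = −(2)(96500)(+0.3969) J/mol = −76.6 kJ/mol.

−76.6 kJ/mol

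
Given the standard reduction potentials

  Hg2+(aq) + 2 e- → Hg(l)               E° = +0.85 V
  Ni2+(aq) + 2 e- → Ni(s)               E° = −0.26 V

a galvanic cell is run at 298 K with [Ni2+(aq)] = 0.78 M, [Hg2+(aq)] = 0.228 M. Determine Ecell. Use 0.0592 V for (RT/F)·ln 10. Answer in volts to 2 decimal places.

Since E°(Hg²⁺/Hg) > E°(Ni²⁺/Ni), Hg²⁺/Hg serves as the cathode.
E°cell = E°cat − E°an = +0.85 − (−0.26) = +1.11 V; n = 2.
For the overall reaction Hg2+(aq) + Ni(s) → Hg(l) + Ni2+(aq), Q = [Ni2+(aq)] / [Hg2+(aq)] = 3.42, giving log Q = 0.534.
By the Nernst equation, E = +1.11 − (0.0592/2)·(0.534) = +1.09 V.

+1.09 V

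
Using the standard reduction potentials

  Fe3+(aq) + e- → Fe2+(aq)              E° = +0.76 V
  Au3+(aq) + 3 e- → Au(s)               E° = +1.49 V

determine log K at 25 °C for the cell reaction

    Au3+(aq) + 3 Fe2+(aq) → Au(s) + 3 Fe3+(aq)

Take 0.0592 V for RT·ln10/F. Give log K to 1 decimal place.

log K = 37.0

The Au³⁺/Au couple is reduced (cathode); E°cell = +1.49 − (+0.76) = +0.73 V with n = 3.
At equilibrium E = 0, so log K = nE°cell / 0.0592 = (3)(+0.73) / 0.0592 = 37.0.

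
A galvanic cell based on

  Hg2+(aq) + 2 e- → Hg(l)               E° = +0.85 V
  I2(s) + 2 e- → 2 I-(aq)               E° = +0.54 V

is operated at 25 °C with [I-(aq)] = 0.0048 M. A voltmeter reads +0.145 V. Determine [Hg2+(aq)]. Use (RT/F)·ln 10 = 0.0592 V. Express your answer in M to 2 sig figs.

With Hg²⁺/Hg at the cathode and I₂/I⁻ at the anode, E°cell = +0.85 − (+0.54) = +0.31 V (n = 2).
Since E = E° − (0.0592/n)·log Q, log Q = n(E° − E)/0.0592 = 5.574.
Balancing electrons gives Hg2+(aq) + 2 I-(aq) → Hg(l) + I2(s); thus Q = 1 / ([Hg2+(aq)]·[I-(aq)]^2).
Substituting the known concentrations and solving, log [Hg2+(aq)] = −0.936 and [Hg2+(aq)] = 0.12 M.

0.12 M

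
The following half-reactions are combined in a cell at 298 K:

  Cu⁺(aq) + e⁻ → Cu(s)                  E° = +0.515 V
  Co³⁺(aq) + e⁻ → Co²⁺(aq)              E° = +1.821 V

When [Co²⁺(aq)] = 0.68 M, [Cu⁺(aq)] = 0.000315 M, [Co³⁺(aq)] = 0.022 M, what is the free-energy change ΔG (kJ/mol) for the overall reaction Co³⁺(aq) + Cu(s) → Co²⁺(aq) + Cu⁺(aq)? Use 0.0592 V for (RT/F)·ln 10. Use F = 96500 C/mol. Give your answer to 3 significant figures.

−138 kJ/mol

E°cell = +1.821 − (+0.515) = +1.306 V; the balanced reaction transfers n = 1 electron.
Here Q = ([Co²⁺(aq)]·[Cu⁺(aq)]) / [Co³⁺(aq)] = 0.00974 (log Q = −2.012), giving E = +1.306 − (0.0592/1)·(−2.012) = +1.4251 V.
ΔG = −nFE = −(1)(96500)(+1.4251) J/mol = −138 kJ/mol.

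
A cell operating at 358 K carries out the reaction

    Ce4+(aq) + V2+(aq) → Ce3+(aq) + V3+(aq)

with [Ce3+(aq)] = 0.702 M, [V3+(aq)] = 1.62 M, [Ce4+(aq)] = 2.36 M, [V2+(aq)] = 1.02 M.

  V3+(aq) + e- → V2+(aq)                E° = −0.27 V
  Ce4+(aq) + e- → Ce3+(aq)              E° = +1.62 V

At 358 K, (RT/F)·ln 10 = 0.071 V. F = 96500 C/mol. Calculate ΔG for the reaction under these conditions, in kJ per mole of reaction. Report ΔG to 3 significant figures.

With Ce⁴⁺/Ce³⁺ reduced at the cathode, E°cell = +1.62 − (−0.27) = +1.89 V and n = 1.
Q = ([Ce3+(aq)]·[V3+(aq)]) / ([Ce4+(aq)]·[V2+(aq)]) = 0.472, so log Q = −0.326 and E = +1.89 − (0.071/1)(−0.326) = +1.9131 V.
Finally ΔG = −nFE = −(1)(96500 C/mol)(+1.9131 V) = −185 kJ/mol.

−185 kJ/mol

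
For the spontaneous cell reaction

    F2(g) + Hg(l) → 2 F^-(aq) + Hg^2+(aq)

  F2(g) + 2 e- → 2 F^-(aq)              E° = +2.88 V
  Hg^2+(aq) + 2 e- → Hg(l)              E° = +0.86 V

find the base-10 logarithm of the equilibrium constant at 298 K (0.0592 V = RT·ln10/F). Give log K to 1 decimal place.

The F₂/F⁻ couple is reduced (cathode); E°cell = +2.88 − (+0.86) = +2.02 V with n = 2.
At equilibrium E = 0, so log K = nE°cell / 0.0592 = (2)(+2.02) / 0.0592 = 68.2.

log K = 68.2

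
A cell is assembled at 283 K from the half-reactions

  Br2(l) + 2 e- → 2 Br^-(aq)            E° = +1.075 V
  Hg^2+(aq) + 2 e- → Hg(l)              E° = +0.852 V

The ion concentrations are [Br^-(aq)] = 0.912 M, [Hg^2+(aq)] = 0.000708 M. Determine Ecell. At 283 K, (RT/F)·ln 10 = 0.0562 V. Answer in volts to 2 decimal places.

Since E°(Br₂/Br⁻) > E°(Hg²⁺/Hg), Br₂/Br⁻ serves as the cathode.
The standard potential is +1.075 − (+0.852) = +0.223 V and the balanced reaction transfers n = 2 electrons.
The balanced reaction is Br2(l) + Hg(l) → 2 Br^-(aq) + Hg^2+(aq), so Q = [Br^-(aq)]^2·[Hg^2+(aq)] = 0.000589 and log Q = −3.230.
Applying E = E° − (RT ln10/nF)·log Q gives +0.223 − (0.0562/2)(−3.230) = +0.31 V.

+0.31 V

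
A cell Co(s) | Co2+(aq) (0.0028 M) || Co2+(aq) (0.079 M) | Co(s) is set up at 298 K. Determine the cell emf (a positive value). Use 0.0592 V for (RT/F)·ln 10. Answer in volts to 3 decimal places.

0.043 V

For a concentration cell E°cell = 0, since both electrodes use the same couple.
The compartment with the higher Co2+(aq) concentration (0.079 M) acts as the cathode; ions are reduced there and produced at the dilute (0.0028 M) anode.
With n = 2, Ecell = −(0.0592/2)·log([dilute]/[conc]) = −(0.0592/2)·log(0.0028/0.079) = +0.043 V.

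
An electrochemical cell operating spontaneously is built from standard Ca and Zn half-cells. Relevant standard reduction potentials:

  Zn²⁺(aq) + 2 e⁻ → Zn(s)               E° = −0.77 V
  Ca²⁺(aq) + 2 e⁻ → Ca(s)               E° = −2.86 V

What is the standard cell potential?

+2.09 V

Of the two couples in this cell, the one with the more positive reduction potential is reduced at the cathode: here that is Zn²⁺/Zn (−0.77 V); Ca²⁺/Ca (−2.86 V) is the anode.
E°cell = E°(cathode) − E°(anode) = −0.77 − (−2.86) = +2.09 V.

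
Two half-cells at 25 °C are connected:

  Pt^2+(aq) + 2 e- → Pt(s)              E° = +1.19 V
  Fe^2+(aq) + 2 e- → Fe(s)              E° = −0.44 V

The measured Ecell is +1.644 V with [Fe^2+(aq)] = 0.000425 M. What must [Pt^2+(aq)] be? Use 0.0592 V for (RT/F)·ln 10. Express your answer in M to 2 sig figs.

The Pt²⁺/Pt couple has the larger reduction potential, so it is the cathode: E°cell = +1.19 − (−0.44) = +1.63 V and n = 2.
Since E = E° − (0.0592/n)·log Q, log Q = n(E° − E)/0.0592 = −0.473.
The balanced reaction is Pt^2+(aq) + Fe(s) → Pt(s) + Fe^2+(aq), so Q = [Fe^2+(aq)] / [Pt^2+(aq)].
Substituting the known concentrations and solving, log [Pt^2+(aq)] = −2.899 and [Pt^2+(aq)] = 0.0013 M.

0.0013 M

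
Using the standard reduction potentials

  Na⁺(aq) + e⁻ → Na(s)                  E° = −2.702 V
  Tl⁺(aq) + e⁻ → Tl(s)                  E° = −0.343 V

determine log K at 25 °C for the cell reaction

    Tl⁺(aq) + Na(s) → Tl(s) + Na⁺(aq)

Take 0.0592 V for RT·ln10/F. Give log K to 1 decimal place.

log K = 39.8

The Tl⁺/Tl couple is reduced (cathode); E°cell = −0.343 − (−2.702) = +2.359 V with n = 1.
At equilibrium E = 0, so log K = nE°cell / 0.0592 = (1)(+2.359) / 0.0592 = 39.8.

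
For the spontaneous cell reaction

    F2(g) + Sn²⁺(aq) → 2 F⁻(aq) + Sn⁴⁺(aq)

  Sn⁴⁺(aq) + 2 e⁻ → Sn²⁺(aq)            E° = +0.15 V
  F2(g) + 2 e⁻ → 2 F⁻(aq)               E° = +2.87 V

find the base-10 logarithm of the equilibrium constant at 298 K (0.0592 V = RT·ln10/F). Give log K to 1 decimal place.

The F₂/F⁻ couple is reduced (cathode); E°cell = +2.87 − (+0.15) = +2.72 V with n = 2.
At equilibrium E = 0, so log K = nE°cell / 0.0592 = (2)(+2.72) / 0.0592 = 91.9.

log K = 91.9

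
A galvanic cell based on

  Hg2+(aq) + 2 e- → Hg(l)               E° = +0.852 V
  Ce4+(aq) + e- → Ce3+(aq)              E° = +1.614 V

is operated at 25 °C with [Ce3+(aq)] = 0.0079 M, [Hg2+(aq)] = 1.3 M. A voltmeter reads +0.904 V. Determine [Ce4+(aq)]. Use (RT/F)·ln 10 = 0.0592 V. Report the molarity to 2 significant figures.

Ce⁴⁺/Ce³⁺ is the cathode (higher E°); E°cell = +1.614 − (+0.852) = +0.762 V with n = 2.
Since E = E° − (0.0592/n)·log Q, log Q = n(E° − E)/0.0592 = −4.797.
The balanced reaction is 2 Ce4+(aq) + Hg(l) → 2 Ce3+(aq) + Hg2+(aq), so Q = ([Ce3+(aq)]^2·[Hg2+(aq)]) / [Ce4+(aq)]^2.
Substituting the known concentrations and solving, log [Ce4+(aq)] = 0.353 and [Ce4+(aq)] = 2.3 M.

2.3 M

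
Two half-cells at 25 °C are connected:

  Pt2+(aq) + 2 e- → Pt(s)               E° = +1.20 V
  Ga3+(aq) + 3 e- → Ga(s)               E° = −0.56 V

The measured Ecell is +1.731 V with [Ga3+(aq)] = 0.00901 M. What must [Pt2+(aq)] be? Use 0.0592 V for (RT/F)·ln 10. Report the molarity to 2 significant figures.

Pt²⁺/Pt is the cathode (higher E°); E°cell = +1.20 − (−0.56) = +1.76 V with n = 6.
Since E = E° − (0.0592/n)·log Q, log Q = n(E° − E)/0.0592 = 2.939.
For 3 Pt2+(aq) + 2 Ga(s) → 3 Pt(s) + 2 Ga3+(aq), the reaction quotient is Q = [Ga3+(aq)]^2 / [Pt2+(aq)]^3.
Isolating [Pt2+(aq)] in Q = 10^{2.939} yields log [Pt2+(aq)] = −2.343, i.e. 0.0045 M.

0.0045 M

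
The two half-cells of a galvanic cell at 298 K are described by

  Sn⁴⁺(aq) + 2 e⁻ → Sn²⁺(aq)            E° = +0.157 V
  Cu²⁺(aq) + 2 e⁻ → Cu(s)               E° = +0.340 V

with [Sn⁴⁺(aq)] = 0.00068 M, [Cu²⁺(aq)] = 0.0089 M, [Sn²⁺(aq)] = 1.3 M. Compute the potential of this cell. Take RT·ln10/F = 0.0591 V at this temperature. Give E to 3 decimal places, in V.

+0.219 V

Since E°(Cu²⁺/Cu) > E°(Sn⁴⁺/Sn²⁺), Cu²⁺/Cu serves as the cathode.
E°cell = +0.340 − (+0.157) = +0.183 V, with n = 2 electrons transferred.
For the overall reaction Cu²⁺(aq) + Sn²⁺(aq) → Cu(s) + Sn⁴⁺(aq), Q = [Sn⁴⁺(aq)] / ([Cu²⁺(aq)]·[Sn²⁺(aq)]) = 0.0588, giving log Q = −1.231.
By the Nernst equation, E = +0.183 − (0.0591/2)·(−1.231) = +0.219 V.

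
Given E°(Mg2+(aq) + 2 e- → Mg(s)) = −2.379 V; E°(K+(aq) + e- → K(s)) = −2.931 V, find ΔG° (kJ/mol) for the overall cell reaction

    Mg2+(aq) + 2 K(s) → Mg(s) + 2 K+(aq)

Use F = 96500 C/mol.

−107 kJ/mol

In the reaction as written Mg2+(aq) is reduced, so the Mg²⁺/Mg couple is the cathode and K⁺/K is the anode.
E°cell = −2.379 − (−2.931) = +0.552 V; balancing electrons gives n = 2.
ΔG° = −nFE°cell = −(2)(96500)(+0.552) J/mol = −107 kJ/mol.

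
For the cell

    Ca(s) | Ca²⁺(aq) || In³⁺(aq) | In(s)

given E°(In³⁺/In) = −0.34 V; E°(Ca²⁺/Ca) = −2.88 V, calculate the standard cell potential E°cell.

+2.54 V

By convention the left-hand electrode in cell notation is the anode (oxidation) and the right-hand electrode is the cathode (reduction).
E°cell = E°(right) − E°(left) = −0.34 − (−2.88) = +2.54 V.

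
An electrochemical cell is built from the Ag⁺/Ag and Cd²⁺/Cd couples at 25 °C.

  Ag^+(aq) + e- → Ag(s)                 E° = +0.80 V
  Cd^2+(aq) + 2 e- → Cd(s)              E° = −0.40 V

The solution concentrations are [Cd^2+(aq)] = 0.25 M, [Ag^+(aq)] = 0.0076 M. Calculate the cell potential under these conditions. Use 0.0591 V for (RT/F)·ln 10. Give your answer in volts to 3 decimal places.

+1.093 V

Ag⁺/Ag is reduced (cathode, E° = +0.80 V) and Cd²⁺/Cd is oxidized (anode).
E°cell = +0.80 − (−0.40) = +1.20 V, with n = 2 electrons transferred.
For the overall reaction 2 Ag^+(aq) + Cd(s) → 2 Ag(s) + Cd^2+(aq), Q = [Cd^2+(aq)] / [Ag^+(aq)]^2 = 4.33×10^3, giving log Q = 3.636.
E = E° − (0.0591/n)·log Q = +1.20 − (0.0591/2)(3.636) = +1.093 V.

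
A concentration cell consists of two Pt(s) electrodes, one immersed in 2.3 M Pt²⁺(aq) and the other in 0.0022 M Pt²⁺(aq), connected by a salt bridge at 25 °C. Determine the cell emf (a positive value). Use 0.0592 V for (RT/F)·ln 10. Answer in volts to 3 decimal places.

For a concentration cell E°cell = 0, since both electrodes use the same couple.
The compartment with the higher Pt²⁺(aq) concentration (2.3 M) acts as the cathode; ions are reduced there and produced at the dilute (0.0022 M) anode.
With n = 2, Ecell = −(0.0592/2)·log([dilute]/[conc]) = −(0.0592/2)·log(0.0022/2.3) = +0.089 V.

0.089 V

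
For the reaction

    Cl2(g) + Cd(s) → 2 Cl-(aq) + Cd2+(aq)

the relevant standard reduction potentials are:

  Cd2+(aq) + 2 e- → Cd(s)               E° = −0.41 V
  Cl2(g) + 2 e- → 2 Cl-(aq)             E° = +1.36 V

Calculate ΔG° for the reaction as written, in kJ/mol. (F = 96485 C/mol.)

−342 kJ/mol

In the reaction as written Cl2(g) is reduced, so the Cl₂/Cl⁻ couple is the cathode and Cd²⁺/Cd is the anode.
E°cell = +1.36 − (−0.41) = +1.77 V; balancing electrons gives n = 2.
ΔG° = −nFE°cell = −(2)(96485)(+1.77) J/mol = −342 kJ/mol.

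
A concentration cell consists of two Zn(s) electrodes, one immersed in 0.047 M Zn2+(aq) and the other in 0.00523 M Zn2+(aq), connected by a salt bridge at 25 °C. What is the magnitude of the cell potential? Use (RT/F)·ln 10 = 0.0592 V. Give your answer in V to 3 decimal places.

0.028 V

For a concentration cell E°cell = 0, since both electrodes use the same couple.
The compartment with the higher Zn2+(aq) concentration (0.047 M) acts as the cathode; ions are reduced there and produced at the dilute (0.00523 M) anode.
With n = 2, Ecell = −(0.0592/2)·log([dilute]/[conc]) = −(0.0592/2)·log(0.00523/0.047) = +0.028 V.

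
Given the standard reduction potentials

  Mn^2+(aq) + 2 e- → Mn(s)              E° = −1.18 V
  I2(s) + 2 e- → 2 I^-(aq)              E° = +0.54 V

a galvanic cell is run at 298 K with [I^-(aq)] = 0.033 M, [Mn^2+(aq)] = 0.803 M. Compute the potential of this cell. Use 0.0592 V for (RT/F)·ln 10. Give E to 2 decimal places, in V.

+1.81 V

I₂/I⁻ is reduced (cathode, E° = +0.54 V) and Mn²⁺/Mn is oxidized (anode).
E°cell = E°cat − E°an = +0.54 − (−1.18) = +1.72 V; n = 2.
The balanced reaction is I2(s) + Mn(s) → 2 I^-(aq) + Mn^2+(aq), so Q = [I^-(aq)]^2·[Mn^2+(aq)] = 0.000874 and log Q = −3.058.
By the Nernst equation, E = +1.72 − (0.0592/2)·(−3.058) = +1.81 V.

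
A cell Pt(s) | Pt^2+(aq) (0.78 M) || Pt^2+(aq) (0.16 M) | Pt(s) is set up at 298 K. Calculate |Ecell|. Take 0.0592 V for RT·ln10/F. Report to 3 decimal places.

For a concentration cell E°cell = 0, since both electrodes use the same couple.
The compartment with the higher Pt^2+(aq) concentration (0.78 M) acts as the cathode; ions are reduced there and produced at the dilute (0.16 M) anode.
With n = 2, Ecell = −(0.0592/2)·log([dilute]/[conc]) = −(0.0592/2)·log(0.16/0.78) = +0.020 V.

0.020 V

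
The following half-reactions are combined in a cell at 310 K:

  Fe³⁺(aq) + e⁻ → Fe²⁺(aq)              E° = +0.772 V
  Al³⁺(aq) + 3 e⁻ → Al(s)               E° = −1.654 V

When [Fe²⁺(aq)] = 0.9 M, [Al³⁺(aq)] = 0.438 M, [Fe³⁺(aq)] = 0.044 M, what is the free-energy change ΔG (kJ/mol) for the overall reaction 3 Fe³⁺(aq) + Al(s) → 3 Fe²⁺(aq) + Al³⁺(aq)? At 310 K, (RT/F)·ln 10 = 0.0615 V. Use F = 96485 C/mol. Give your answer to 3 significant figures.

The standard cell potential is +0.772 − (−1.654) = +2.426 V, with n = 3 electrons in the balanced equation.
The reaction quotient is ([Fe²⁺(aq)]^3·[Al³⁺(aq)]) / [Fe³⁺(aq)]^3 = 3.75×10^3; by Nernst, E = +2.426 − (0.0615/3)(3.574) = +2.3527 V.
Finally ΔG = −nFE = −(3)(96485 C/mol)(+2.3527 V) = −681 kJ/mol.

−681 kJ/mol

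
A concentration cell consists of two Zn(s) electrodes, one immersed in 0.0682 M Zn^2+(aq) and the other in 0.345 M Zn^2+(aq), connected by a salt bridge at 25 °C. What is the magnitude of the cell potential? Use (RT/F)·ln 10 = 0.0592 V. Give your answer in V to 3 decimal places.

For a concentration cell E°cell = 0, since both electrodes use the same couple.
The compartment with the higher Zn^2+(aq) concentration (0.345 M) acts as the cathode; ions are reduced there and produced at the dilute (0.0682 M) anode.
With n = 2, Ecell = −(0.0592/2)·log([dilute]/[conc]) = −(0.0592/2)·log(0.0682/0.345) = +0.021 V.

0.021 V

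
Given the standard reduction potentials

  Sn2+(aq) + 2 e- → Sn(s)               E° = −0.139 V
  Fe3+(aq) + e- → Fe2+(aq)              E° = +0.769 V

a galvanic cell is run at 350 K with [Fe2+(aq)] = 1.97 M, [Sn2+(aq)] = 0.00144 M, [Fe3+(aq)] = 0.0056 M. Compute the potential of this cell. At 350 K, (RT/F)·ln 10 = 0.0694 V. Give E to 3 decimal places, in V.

+0.830 V

Since E°(Fe³⁺/Fe²⁺) > E°(Sn²⁺/Sn), Fe³⁺/Fe²⁺ serves as the cathode.
E°cell = E°cat − E°an = +0.769 − (−0.139) = +0.908 V; n = 2.
The balanced reaction is 2 Fe3+(aq) + Sn(s) → 2 Fe2+(aq) + Sn2+(aq), so Q = ([Fe2+(aq)]^2·[Sn2+(aq)]) / [Fe3+(aq)]^2 = 178 and log Q = 2.251.
Applying E = E° − (RT ln10/nF)·log Q gives +0.908 − (0.0694/2)(2.251) = +0.830 V.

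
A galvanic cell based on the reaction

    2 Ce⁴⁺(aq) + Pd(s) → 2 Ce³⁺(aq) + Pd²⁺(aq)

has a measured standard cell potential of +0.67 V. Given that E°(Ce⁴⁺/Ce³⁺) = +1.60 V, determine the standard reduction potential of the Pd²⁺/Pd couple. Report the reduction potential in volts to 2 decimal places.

+0.93 V

In the reaction as written the Ce⁴⁺/Ce³⁺ couple is reduced (cathode) and Pd²⁺/Pd is oxidized (anode), so E°cell = E°(Ce⁴⁺/Ce³⁺) − E°(Pd²⁺/Pd).
E°(Pd²⁺/Pd) = E°(cathode) − E°cell = +1.60 − (+0.67) = +0.93 V.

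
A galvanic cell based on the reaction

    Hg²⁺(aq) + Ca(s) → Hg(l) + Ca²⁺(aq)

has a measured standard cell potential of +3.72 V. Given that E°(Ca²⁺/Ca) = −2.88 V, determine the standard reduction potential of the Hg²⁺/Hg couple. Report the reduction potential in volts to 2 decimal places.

In the reaction as written the Hg²⁺/Hg couple is reduced (cathode) and Ca²⁺/Ca is oxidized (anode), so E°cell = E°(Hg²⁺/Hg) − E°(Ca²⁺/Ca).
E°(Hg²⁺/Hg) = E°cell + E°(anode) = +3.72 + (−2.88) = +0.84 V.

+0.84 V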